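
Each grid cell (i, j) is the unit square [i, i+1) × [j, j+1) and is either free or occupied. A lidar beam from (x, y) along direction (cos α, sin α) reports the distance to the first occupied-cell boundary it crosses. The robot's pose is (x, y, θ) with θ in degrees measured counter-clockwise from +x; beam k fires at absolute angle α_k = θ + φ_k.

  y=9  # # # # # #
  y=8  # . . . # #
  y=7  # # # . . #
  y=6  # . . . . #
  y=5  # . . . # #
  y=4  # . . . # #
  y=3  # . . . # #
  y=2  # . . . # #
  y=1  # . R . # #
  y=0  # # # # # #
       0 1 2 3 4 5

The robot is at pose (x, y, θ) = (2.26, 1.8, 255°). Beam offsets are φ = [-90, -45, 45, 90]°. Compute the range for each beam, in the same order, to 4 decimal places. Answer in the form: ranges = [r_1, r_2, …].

beam 1: φ=-90°, α=165°
  direction (-0.9659, 0.2588); cell (2,1); t to first gridline: x 0.2692, y 0.7727 (then +1.0353 / +3.8637)
    (1,1) via x @ 0.2692
    (1,2) via y @ 0.7727
    (0,2) via x @ 1.3044  # hit
  → r_1 = 1.3044
beam 2: φ=-45°, α=210°
  direction (-0.8660, -0.5000); cell (2,1); t to first gridline: x 0.3002, y 1.6000 (then +1.1547 / +2.0000)
    (1,1) via x @ 0.3002
    (0,1) via x @ 1.4549  # hit
  → r_2 = 1.4549
beam 3: φ=45°, α=300°
  direction (0.5000, -0.8660); cell (2,1); t to first gridline: x 1.4800, y 0.9238 (then +2.0000 / +1.1547)
    (2,0) via y @ 0.9238  # hit
  → r_3 = 0.9238
beam 4: φ=90°, α=345°
  direction (0.9659, -0.2588); cell (2,1); t to first gridline: x 0.7661, y 3.0910 (then +1.0353 / +3.8637)
    (3,1) via x @ 0.7661
    (4,1) via x @ 1.8014  # hit
  → r_4 = 1.8014

ranges = [1.3044, 1.4549, 0.9238, 1.8014]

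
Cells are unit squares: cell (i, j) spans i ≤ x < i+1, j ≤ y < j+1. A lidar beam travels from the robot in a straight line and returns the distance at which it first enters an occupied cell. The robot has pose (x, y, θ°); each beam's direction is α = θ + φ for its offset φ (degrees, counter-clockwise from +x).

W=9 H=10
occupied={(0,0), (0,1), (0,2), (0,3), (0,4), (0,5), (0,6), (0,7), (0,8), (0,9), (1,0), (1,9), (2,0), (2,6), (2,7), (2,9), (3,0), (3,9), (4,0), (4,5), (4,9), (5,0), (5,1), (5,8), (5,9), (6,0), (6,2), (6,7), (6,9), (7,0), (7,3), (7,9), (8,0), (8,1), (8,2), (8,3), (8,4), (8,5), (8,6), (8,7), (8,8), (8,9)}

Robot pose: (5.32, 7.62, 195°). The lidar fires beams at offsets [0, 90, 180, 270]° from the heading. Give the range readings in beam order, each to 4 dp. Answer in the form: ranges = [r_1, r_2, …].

ranges = [2.4018, 4.7830, 0.7040, 0.3934]

beam 1: φ=0°, α=195°
  dir = (cos 195°, sin 195°) = (-0.9659, -0.2588); from cell (5,7)
  next x-line at t=0.3313, next y-line at t=2.3955; Δt_x=1.0353, Δt_y=3.8637
    x: enter (4,7) at t=0.3313
    x: enter (3,7) at t=1.3666
    y: enter (3,6) at t=2.3955
    x: enter (2,6) at t=2.4018 ← occupied
  → r_1 = 2.4018
beam 2: φ=90°, α=285°
  dir = (cos 285°, sin 285°) = (0.2588, -0.9659); from cell (5,7)
  next x-line at t=2.6273, next y-line at t=0.6419; Δt_x=3.8637, Δt_y=1.0353
    y: enter (5,6) at t=0.6419
    y: enter (5,5) at t=1.6771
    x: enter (6,5) at t=2.6273
    y: enter (6,4) at t=2.7124
    y: enter (6,3) at t=3.7477
    y: enter (6,2) at t=4.7830 ← occupied
  → r_2 = 4.7830
beam 3: φ=180°, α=15°
  dir = (cos 15°, sin 15°) = (0.9659, 0.2588); from cell (5,7)
  next x-line at t=0.7040, next y-line at t=1.4682; Δt_x=1.0353, Δt_y=3.8637
    x: enter (6,7) at t=0.7040 ← occupied
  → r_3 = 0.7040
beam 4: φ=270°, α=105°
  dir = (cos 105°, sin 105°) = (-0.2588, 0.9659); from cell (5,7)
  next x-line at t=1.2364, next y-line at t=0.3934; Δt_x=3.8637, Δt_y=1.0353
    y: enter (5,8) at t=0.3934 ← occupied
  → r_4 = 0.3934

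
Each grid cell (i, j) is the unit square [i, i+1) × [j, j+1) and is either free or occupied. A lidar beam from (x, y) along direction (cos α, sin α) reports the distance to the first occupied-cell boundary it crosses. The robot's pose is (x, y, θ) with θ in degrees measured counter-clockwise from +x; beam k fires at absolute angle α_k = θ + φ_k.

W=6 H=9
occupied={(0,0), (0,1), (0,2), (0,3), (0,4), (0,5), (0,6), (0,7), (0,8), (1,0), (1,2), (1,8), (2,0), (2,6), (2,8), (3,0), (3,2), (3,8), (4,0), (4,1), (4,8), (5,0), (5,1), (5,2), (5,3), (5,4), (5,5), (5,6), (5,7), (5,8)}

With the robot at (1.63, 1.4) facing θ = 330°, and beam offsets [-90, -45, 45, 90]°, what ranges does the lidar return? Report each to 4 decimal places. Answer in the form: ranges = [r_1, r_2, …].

ranges = [0.4619, 0.4141, 2.3182, 0.6928]

beam 1: φ=-90°, α=240°
  direction (-0.5000, -0.8660); cell (1,1); t to first gridline: x 1.2600, y 0.4619 (then +2.0000 / +1.1547)
    (1,0) via y @ 0.4619  # hit
  → r_1 = 0.4619
beam 2: φ=-45°, α=285°
  direction (0.2588, -0.9659); cell (1,1); t to first gridline: x 1.4296, y 0.4141 (then +3.8637 / +1.0353)
    (1,0) via y @ 0.4141  # hit
  → r_2 = 0.4141
beam 3: φ=45°, α=15°
  direction (0.9659, 0.2588); cell (1,1); t to first gridline: x 0.3831, y 2.3182 (then +1.0353 / +3.8637)
    (2,1) via x @ 0.3831
    (3,1) via x @ 1.4183
    (3,2) via y @ 2.3182  # hit
  → r_3 = 2.3182
beam 4: φ=90°, α=60°
  direction (0.5000, 0.8660); cell (1,1); t to first gridline: x 0.7400, y 0.6928 (then +2.0000 / +1.1547)
    (1,2) via y @ 0.6928  # hit
  → r_4 = 0.6928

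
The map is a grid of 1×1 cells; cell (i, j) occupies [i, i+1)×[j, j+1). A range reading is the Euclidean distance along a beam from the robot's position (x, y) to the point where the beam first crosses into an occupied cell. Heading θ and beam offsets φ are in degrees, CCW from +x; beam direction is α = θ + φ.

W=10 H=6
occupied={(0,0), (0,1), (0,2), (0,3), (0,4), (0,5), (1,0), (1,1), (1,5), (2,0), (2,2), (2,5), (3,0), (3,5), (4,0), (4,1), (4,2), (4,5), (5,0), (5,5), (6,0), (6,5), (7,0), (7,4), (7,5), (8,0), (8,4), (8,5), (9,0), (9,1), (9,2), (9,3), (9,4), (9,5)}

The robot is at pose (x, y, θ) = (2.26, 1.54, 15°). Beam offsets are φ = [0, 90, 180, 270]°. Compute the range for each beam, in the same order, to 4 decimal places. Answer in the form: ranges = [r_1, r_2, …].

beam 1: φ=0°, α=15°
  dir = (cos 15°, sin 15°) = (0.9659, 0.2588); from cell (2,1)
  next x-line at t=0.7661, next y-line at t=1.7773; Δt_x=1.0353, Δt_y=3.8637
    x: enter (3,1) at t=0.7661
    y: enter (3,2) at t=1.7773
    x: enter (4,2) at t=1.8014 ← occupied
  → r_1 = 1.8014
beam 2: φ=90°, α=105°
  dir = (cos 105°, sin 105°) = (-0.2588, 0.9659); from cell (2,1)
  next x-line at t=1.0046, next y-line at t=0.4762; Δt_x=3.8637, Δt_y=1.0353
    y: enter (2,2) at t=0.4762 ← occupied
  → r_2 = 0.4762
beam 3: φ=180°, α=195°
  dir = (cos 195°, sin 195°) = (-0.9659, -0.2588); from cell (2,1)
  next x-line at t=0.2692, next y-line at t=2.0864; Δt_x=1.0353, Δt_y=3.8637
    x: enter (1,1) at t=0.2692 ← occupied
  → r_3 = 0.2692
beam 4: φ=270°, α=285°
  dir = (cos 285°, sin 285°) = (0.2588, -0.9659); from cell (2,1)
  next x-line at t=2.8591, next y-line at t=0.5590; Δt_x=3.8637, Δt_y=1.0353
    y: enter (2,0) at t=0.5590 ← occupied
  → r_4 = 0.5590

ranges = [1.8014, 0.4762, 0.2692, 0.5590]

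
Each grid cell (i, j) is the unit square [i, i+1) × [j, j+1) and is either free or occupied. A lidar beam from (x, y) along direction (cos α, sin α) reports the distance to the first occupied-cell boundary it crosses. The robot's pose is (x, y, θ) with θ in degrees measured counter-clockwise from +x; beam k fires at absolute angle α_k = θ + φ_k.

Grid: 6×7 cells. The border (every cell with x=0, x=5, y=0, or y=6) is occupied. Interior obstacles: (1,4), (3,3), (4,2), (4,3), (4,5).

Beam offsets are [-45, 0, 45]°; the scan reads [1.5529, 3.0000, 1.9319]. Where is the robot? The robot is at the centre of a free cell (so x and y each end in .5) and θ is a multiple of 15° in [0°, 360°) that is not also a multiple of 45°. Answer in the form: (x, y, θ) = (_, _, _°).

Candidates: 15 free-cell centres × 16 headings = 240 poses. Raycast each; keep the one whose scan matches to 4 dp.
  (1.5, 3.5, 165°): beam 1 = 0.5774 ≠ 1.5529 ✗
  (4.5, 4.5, 15°): beam 1 = 0.5774 ≠ 1.5529 ✗
  (2.5, 2.5, 120°): beam 1 = 3.6235 ≠ 1.5529 ✗
  (2.5, 2.5, 150°): beam 1 = 1.9319 ≠ 1.5529 ✗
  …
  (1.5, 2.5, 330°): r_1=1.5529, r_2=3.0000, r_3=1.9319 — all match ✓
Unique over the lattice → pose = (1.5, 2.5, 330°).

(x, y, θ) = (1.5, 2.5, 330°)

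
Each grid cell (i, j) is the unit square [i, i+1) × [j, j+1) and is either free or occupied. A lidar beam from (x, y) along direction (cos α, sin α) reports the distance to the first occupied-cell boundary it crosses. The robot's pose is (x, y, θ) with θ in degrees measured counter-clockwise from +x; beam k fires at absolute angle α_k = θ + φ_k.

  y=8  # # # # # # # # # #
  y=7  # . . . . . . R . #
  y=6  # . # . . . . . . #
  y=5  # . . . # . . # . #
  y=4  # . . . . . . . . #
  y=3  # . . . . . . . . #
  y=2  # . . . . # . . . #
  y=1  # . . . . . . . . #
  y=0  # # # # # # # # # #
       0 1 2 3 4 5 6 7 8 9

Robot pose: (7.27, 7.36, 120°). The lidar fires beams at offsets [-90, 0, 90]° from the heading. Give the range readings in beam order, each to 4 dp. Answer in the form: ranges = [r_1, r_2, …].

ranges = [1.2800, 0.7390, 2.7200]

beam 1: φ=-90°, α=30°
  direction (0.8660, 0.5000); cell (7,7); t to first gridline: x 0.8429, y 1.2800 (then +1.1547 / +2.0000)
    (8,7) via x @ 0.8429
    (8,8) via y @ 1.2800  # hit
  → r_1 = 1.2800
beam 2: φ=0°, α=120°
  direction (-0.5000, 0.8660); cell (7,7); t to first gridline: x 0.5400, y 0.7390 (then +2.0000 / +1.1547)
    (6,7) via x @ 0.5400
    (6,8) via y @ 0.7390  # hit
  → r_2 = 0.7390
beam 3: φ=90°, α=210°
  direction (-0.8660, -0.5000); cell (7,7); t to first gridline: x 0.3118, y 0.7200 (then +1.1547 / +2.0000)
    (6,7) via x @ 0.3118
    (6,6) via y @ 0.7200
    (5,6) via x @ 1.4665
    (4,6) via x @ 2.6212
    (4,5) via y @ 2.7200  # hit
  → r_3 = 2.7200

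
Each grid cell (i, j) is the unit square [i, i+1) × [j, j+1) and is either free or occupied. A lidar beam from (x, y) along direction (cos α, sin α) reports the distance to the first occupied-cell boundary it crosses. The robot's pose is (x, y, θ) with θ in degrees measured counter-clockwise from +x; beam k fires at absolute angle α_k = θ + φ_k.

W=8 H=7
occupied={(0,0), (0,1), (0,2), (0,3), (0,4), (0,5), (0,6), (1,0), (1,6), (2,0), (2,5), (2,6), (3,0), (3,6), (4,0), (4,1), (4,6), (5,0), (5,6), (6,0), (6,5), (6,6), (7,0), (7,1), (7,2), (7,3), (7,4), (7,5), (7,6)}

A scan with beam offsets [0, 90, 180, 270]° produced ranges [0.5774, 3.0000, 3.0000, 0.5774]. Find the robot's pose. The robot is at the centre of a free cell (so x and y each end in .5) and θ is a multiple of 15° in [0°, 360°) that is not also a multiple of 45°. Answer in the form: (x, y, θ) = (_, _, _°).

(x, y, θ) = (6.5, 4.5, 60°)

Enumerate (i+0.5, j+0.5, θ) over the 27 free cells and 16 admissible headings. For each, cast all 4 beams and compare to the given ranges.
  (1.5, 4.5, 345°): beam 1 = 5.6940 ≠ 0.5774 ✗
  (5.5, 2.5, 345°): beam 1 = 1.5529 ≠ 0.5774 ✗
  (2.5, 4.5, 330°): beam 1 = 5.1962 ≠ 0.5774 ✗
  (5.5, 3.5, 15°): beam 1 = 1.5529 ≠ 0.5774 ✗
  (3.5, 2.5, 240°): beam 1 = 1.7321 ≠ 0.5774 ✗
  …
  (6.5, 4.5, 60°): r_1=0.5774, r_2=3.0000, r_3=3.0000, r_4=0.5774 — all match ✓
Only this pose fits every beam.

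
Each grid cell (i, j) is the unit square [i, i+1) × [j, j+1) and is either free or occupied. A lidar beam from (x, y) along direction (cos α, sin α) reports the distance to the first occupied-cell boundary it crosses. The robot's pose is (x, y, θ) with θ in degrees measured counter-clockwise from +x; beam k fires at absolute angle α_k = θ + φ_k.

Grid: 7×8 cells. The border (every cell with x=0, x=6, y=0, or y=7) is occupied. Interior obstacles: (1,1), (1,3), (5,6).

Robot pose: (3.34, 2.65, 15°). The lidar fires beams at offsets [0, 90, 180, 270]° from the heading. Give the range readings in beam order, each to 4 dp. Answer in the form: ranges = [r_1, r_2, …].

beam 1: φ=0°, α=15°
  cosα=0.9659 sinα=0.2588 | (3,2) | tMaxX 0.6833 tMaxY 1.3523 | tΔX 1.0353 tΔY 3.8637
    t=0.6833 [x] (4,2)
    t=1.3523 [y] (4,3)
    t=1.7186 [x] (5,3)
    t=2.7538 [x] (6,3) — stop
  → r_1 = 2.7538
beam 2: φ=90°, α=105°
  cosα=-0.2588 sinα=0.9659 | (3,2) | tMaxX 1.3137 tMaxY 0.3623 | tΔX 3.8637 tΔY 1.0353
    t=0.3623 [y] (3,3)
    t=1.3137 [x] (2,3)
    t=1.3976 [y] (2,4)
    t=2.4329 [y] (2,5)
    t=3.4682 [y] (2,6)
    t=4.5035 [y] (2,7) — stop
  → r_2 = 4.5035
beam 3: φ=180°, α=195°
  cosα=-0.9659 sinα=-0.2588 | (3,2) | tMaxX 0.3520 tMaxY 2.5114 | tΔX 1.0353 tΔY 3.8637
    t=0.3520 [x] (2,2)
    t=1.3873 [x] (1,2)
    t=2.4225 [x] (0,2) — stop
  → r_3 = 2.4225
beam 4: φ=270°, α=285°
  cosα=0.2588 sinα=-0.9659 | (3,2) | tMaxX 2.5500 tMaxY 0.6729 | tΔX 3.8637 tΔY 1.0353
    t=0.6729 [y] (3,1)
    t=1.7082 [y] (3,0) — stop
  → r_4 = 1.7082

ranges = [2.7538, 4.5035, 2.4225, 1.7082]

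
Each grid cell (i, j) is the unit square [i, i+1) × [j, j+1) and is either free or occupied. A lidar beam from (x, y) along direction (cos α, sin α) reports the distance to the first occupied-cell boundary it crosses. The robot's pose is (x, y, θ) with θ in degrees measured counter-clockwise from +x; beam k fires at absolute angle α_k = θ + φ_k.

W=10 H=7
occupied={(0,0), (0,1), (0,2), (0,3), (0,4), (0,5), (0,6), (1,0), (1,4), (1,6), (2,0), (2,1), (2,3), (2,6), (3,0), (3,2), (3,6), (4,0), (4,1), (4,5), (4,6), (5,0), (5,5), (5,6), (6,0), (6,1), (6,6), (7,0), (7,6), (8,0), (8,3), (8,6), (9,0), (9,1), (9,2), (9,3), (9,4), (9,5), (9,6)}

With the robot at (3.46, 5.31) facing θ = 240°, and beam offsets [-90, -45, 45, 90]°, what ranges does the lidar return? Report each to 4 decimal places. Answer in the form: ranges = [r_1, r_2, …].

beam 1: φ=-90°, α=150°
  direction (-0.8660, 0.5000); cell (3,5); t to first gridline: x 0.5312, y 1.3800 (then +1.1547 / +2.0000)
    (2,5) via x @ 0.5312
    (2,6) via y @ 1.3800  # hit
  → r_1 = 1.3800
beam 2: φ=-45°, α=195°
  direction (-0.9659, -0.2588); cell (3,5); t to first gridline: x 0.4762, y 1.1977 (then +1.0353 / +3.8637)
    (2,5) via x @ 0.4762
    (2,4) via y @ 1.1977
    (1,4) via x @ 1.5115  # hit
  → r_2 = 1.5115
beam 3: φ=45°, α=285°
  direction (0.2588, -0.9659); cell (3,5); t to first gridline: x 2.0864, y 0.3209 (then +3.8637 / +1.0353)
    (3,4) via y @ 0.3209
    (3,3) via y @ 1.3562
    (4,3) via x @ 2.0864
    (4,2) via y @ 2.3915
    (4,1) via y @ 3.4268  # hit
  → r_3 = 3.4268
beam 4: φ=90°, α=330°
  direction (0.8660, -0.5000); cell (3,5); t to first gridline: x 0.6235, y 0.6200 (then +1.1547 / +2.0000)
    (3,4) via y @ 0.6200
    (4,4) via x @ 0.6235
    (5,4) via x @ 1.7782
    (5,3) via y @ 2.6200
    (6,3) via x @ 2.9329
    (7,3) via x @ 4.0876
    (7,2) via y @ 4.6200
    (8,2) via x @ 5.2423
    (9,2) via x @ 6.3970  # hit
  → r_4 = 6.3970

ranges = [1.3800, 1.5115, 3.4268, 6.3970]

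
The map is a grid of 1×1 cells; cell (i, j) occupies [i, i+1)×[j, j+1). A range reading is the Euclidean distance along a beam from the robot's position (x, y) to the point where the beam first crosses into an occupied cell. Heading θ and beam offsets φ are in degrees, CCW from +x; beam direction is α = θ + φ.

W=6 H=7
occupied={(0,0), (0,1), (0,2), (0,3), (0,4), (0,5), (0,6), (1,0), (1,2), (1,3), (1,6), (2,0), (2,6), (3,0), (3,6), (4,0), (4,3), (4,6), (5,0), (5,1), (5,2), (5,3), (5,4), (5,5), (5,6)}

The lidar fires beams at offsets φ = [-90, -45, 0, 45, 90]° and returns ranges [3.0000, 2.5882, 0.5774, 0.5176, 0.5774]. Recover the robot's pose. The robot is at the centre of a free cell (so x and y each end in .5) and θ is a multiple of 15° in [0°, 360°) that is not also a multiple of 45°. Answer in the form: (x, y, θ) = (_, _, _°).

(x, y, θ) = (4.5, 4.5, 240°)

The pose lattice has 17·16 = 272 candidates. Test each by forward raycasting.
  (2.5, 3.5, 120°): beam 1 = 2.8868 ≠ 3.0000 ✗
  (2.5, 2.5, 120°): beam 1 = 1.7321 ≠ 3.0000 ✗
  (3.5, 4.5, 120°): beam 1 = 1.7321 ≠ 3.0000 ✗
  (3.5, 4.5, 150°): beam 1 = 1.7321 ≠ 3.0000 ✗
  …
  (4.5, 4.5, 240°): r_1=3.0000, r_2=2.5882, r_3=0.5774, r_4=0.5176, r_5=0.5774 — all match ✓
Unique over the lattice → pose = (4.5, 4.5, 240°).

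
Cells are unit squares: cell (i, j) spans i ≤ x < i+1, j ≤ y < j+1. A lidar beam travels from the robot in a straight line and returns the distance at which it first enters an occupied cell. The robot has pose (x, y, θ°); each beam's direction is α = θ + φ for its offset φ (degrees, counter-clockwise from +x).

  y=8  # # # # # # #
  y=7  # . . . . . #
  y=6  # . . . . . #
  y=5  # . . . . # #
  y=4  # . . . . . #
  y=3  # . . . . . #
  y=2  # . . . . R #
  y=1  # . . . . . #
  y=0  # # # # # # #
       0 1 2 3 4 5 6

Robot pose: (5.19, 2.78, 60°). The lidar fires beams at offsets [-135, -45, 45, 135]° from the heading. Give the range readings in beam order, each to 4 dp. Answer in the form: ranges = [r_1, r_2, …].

beam 1: φ=-135°, α=285°
  d=(0.2588,-0.9659)  start (5,2)  tX=3.1296 tY=0.8075  stride 1/|dx|=3.8637 1/|dy|=1.0353
    cross y-line → (5,1), t=0.8075
    cross y-line → (5,0), t=1.8428 (wall)
  → r_1 = 1.8428
beam 2: φ=-45°, α=15°
  d=(0.9659,0.2588)  start (5,2)  tX=0.8386 tY=0.8500  stride 1/|dx|=1.0353 1/|dy|=3.8637
    cross x-line → (6,2), t=0.8386 (wall)
  → r_2 = 0.8386
beam 3: φ=45°, α=105°
  d=(-0.2588,0.9659)  start (5,2)  tX=0.7341 tY=0.2278  stride 1/|dx|=3.8637 1/|dy|=1.0353
    cross y-line → (5,3), t=0.2278
    cross x-line → (4,3), t=0.7341
    cross y-line → (4,4), t=1.2630
    cross y-line → (4,5), t=2.2983
    cross y-line → (4,6), t=3.3336
    cross y-line → (4,7), t=4.3689
    cross x-line → (3,7), t=4.5978
    cross y-line → (3,8), t=5.4041 (wall)
  → r_3 = 5.4041
beam 4: φ=135°, α=195°
  d=(-0.9659,-0.2588)  start (5,2)  tX=0.1967 tY=3.0137  stride 1/|dx|=1.0353 1/|dy|=3.8637
    cross x-line → (4,2), t=0.1967
    cross x-line → (3,2), t=1.2320
    cross x-line → (2,2), t=2.2673
    cross y-line → (2,1), t=3.0137
    cross x-line → (1,1), t=3.3025
    cross x-line → (0,1), t=4.3378 (wall)
  → r_4 = 4.3378

ranges = [1.8428, 0.8386, 5.4041, 4.3378]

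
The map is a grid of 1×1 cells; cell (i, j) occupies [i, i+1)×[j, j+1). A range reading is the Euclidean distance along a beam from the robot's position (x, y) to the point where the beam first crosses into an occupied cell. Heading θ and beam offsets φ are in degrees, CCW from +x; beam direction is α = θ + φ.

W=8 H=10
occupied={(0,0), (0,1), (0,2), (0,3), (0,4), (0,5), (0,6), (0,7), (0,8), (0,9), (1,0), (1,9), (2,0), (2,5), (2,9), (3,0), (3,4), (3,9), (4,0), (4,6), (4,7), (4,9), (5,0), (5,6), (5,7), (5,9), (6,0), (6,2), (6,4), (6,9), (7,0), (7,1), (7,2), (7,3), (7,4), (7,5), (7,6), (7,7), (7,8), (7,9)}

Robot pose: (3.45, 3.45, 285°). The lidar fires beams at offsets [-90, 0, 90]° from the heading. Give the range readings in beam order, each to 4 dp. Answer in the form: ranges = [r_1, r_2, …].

beam 1: φ=-90°, α=195°
  cosα=-0.9659 sinα=-0.2588 | (3,3) | tMaxX 0.4659 tMaxY 1.7387 | tΔX 1.0353 tΔY 3.8637
    t=0.4659 [x] (2,3)
    t=1.5012 [x] (1,3)
    t=1.7387 [y] (1,2)
    t=2.5364 [x] (0,2) — stop
  → r_1 = 2.5364
beam 2: φ=0°, α=285°
  cosα=0.2588 sinα=-0.9659 | (3,3) | tMaxX 2.1250 tMaxY 0.4659 | tΔX 3.8637 tΔY 1.0353
    t=0.4659 [y] (3,2)
    t=1.5012 [y] (3,1)
    t=2.1250 [x] (4,1)
    t=2.5364 [y] (4,0) — stop
  → r_2 = 2.5364
beam 3: φ=90°, α=15°
  cosα=0.9659 sinα=0.2588 | (3,3) | tMaxX 0.5694 tMaxY 2.1250 | tΔX 1.0353 tΔY 3.8637
    t=0.5694 [x] (4,3)
    t=1.6047 [x] (5,3)
    t=2.1250 [y] (5,4)
    t=2.6400 [x] (6,4) — stop
  → r_3 = 2.6400

ranges = [2.5364, 2.5364, 2.6400]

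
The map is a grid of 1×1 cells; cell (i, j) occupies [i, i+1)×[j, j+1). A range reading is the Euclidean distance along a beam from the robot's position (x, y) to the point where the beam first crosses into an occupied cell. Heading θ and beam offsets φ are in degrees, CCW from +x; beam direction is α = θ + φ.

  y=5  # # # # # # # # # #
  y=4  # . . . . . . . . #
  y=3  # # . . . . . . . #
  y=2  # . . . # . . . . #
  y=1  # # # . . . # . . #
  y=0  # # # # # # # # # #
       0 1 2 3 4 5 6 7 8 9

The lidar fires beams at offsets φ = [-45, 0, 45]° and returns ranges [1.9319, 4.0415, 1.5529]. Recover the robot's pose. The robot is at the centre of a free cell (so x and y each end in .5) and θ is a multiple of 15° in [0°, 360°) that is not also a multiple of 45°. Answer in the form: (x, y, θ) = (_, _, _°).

(x, y, θ) = (8.5, 1.5, 120°)

The pose lattice has 27·16 = 432 candidates. Test each by forward raycasting.
  (2.5, 3.5, 105°): beam 1 = 1.7321 ≠ 1.9319 ✗
  (1.5, 2.5, 120°): beam 1 = 0.5176 ≠ 1.9319 ✗
  (5.5, 1.5, 195°): beam 1 = 1.0000 ≠ 1.9319 ✗
  …
  (8.5, 1.5, 120°): r_1=1.9319, r_2=4.0415, r_3=1.5529 — all match ✓
Unique over the lattice → pose = (8.5, 1.5, 120°).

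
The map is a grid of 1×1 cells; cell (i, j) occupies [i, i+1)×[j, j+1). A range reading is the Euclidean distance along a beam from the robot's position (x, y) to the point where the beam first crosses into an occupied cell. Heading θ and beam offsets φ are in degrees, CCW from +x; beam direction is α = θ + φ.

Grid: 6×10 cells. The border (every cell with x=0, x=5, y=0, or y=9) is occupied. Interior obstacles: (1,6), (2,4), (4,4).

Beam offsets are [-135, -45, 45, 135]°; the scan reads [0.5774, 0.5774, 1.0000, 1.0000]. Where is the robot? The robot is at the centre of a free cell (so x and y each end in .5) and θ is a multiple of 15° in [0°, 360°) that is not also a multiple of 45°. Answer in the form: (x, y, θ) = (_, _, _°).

(x, y, θ) = (1.5, 5.5, 195°)

Candidates: 29 free-cell centres × 16 headings = 464 poses. Raycast each; keep the one whose scan matches to 4 dp.
  (2.5, 5.5, 300°): beam 1 = 1.5529 ≠ 0.5774 ✗
  (3.5, 8.5, 120°): beam 1 = 1.5529 ≠ 0.5774 ✗
  (3.5, 5.5, 255°): beam 1 = 4.0415 ≠ 0.5774 ✗
  (4.5, 2.5, 285°): beam 1 = 4.0415 ≠ 0.5774 ✗
  (2.5, 2.5, 105°): beam 1 = 2.8868 ≠ 0.5774 ✗
  …
  (1.5, 5.5, 195°): r_1=0.5774, r_2=0.5774, r_3=1.0000, r_4=1.0000 — all match ✓
Only this pose fits every beam.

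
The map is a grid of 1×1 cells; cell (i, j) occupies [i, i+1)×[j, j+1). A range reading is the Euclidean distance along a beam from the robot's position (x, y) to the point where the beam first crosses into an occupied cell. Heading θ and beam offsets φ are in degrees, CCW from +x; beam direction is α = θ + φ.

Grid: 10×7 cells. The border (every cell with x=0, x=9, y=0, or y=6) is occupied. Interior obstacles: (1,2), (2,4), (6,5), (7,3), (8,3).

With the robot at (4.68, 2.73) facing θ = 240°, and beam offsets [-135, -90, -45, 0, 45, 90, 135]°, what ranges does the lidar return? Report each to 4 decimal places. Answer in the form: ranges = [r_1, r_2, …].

beam 1: φ=-135°, α=105°
  cosα=-0.2588 sinα=0.9659 | (4,2) | tMaxX 2.6273 tMaxY 0.2795 | tΔX 3.8637 tΔY 1.0353
    t=0.2795 [y] (4,3)
    t=1.3148 [y] (4,4)
    t=2.3501 [y] (4,5)
    t=2.6273 [x] (3,5)
    t=3.3854 [y] (3,6) — stop
  → r_1 = 3.3854
beam 2: φ=-90°, α=150°
  cosα=-0.8660 sinα=0.5000 | (4,2) | tMaxX 0.7852 tMaxY 0.5400 | tΔX 1.1547 tΔY 2.0000
    t=0.5400 [y] (4,3)
    t=0.7852 [x] (3,3)
    t=1.9399 [x] (2,3)
    t=2.5400 [y] (2,4) — stop
  → r_2 = 2.5400
beam 3: φ=-45°, α=195°
  cosα=-0.9659 sinα=-0.2588 | (4,2) | tMaxX 0.7040 tMaxY 2.8205 | tΔX 1.0353 tΔY 3.8637
    t=0.7040 [x] (3,2)
    t=1.7393 [x] (2,2)
    t=2.7745 [x] (1,2) — stop
  → r_3 = 2.7745
beam 4: φ=0°, α=240°
  cosα=-0.5000 sinα=-0.8660 | (4,2) | tMaxX 1.3600 tMaxY 0.8429 | tΔX 2.0000 tΔY 1.1547
    t=0.8429 [y] (4,1)
    t=1.3600 [x] (3,1)
    t=1.9976 [y] (3,0) — stop
  → r_4 = 1.9976
beam 5: φ=45°, α=285°
  cosα=0.2588 sinα=-0.9659 | (4,2) | tMaxX 1.2364 tMaxY 0.7558 | tΔX 3.8637 tΔY 1.0353
    t=0.7558 [y] (4,1)
    t=1.2364 [x] (5,1)
    t=1.7910 [y] (5,0) — stop
  → r_5 = 1.7910
beam 6: φ=90°, α=330°
  cosα=0.8660 sinα=-0.5000 | (4,2) | tMaxX 0.3695 tMaxY 1.4600 | tΔX 1.1547 tΔY 2.0000
    t=0.3695 [x] (5,2)
    t=1.4600 [y] (5,1)
    t=1.5242 [x] (6,1)
    t=2.6789 [x] (7,1)
    t=3.4600 [y] (7,0) — stop
  → r_6 = 3.4600
beam 7: φ=135°, α=15°
  cosα=0.9659 sinα=0.2588 | (4,2) | tMaxX 0.3313 tMaxY 1.0432 | tΔX 1.0353 tΔY 3.8637
    t=0.3313 [x] (5,2)
    t=1.0432 [y] (5,3)
    t=1.3666 [x] (6,3)
    t=2.4018 [x] (7,3) — stop
  → r_7 = 2.4018

ranges = [3.3854, 2.5400, 2.7745, 1.9976, 1.7910, 3.4600, 2.4018]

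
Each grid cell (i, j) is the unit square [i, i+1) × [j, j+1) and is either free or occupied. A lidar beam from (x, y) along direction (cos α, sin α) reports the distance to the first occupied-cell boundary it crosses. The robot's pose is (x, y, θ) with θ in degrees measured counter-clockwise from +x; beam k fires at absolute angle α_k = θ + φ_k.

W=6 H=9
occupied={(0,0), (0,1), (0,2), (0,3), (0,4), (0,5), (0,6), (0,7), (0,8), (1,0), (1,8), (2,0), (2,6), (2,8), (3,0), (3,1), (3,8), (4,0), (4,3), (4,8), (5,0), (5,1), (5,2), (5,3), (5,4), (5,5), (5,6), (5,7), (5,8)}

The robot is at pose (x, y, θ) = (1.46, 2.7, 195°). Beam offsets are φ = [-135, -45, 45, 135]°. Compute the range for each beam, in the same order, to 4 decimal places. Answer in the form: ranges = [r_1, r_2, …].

ranges = [6.1199, 0.5312, 0.9200, 1.7782]

beam 1: φ=-135°, α=60°
  d=(0.5000,0.8660)  start (1,2)  tX=1.0800 tY=0.3464  stride 1/|dx|=2.0000 1/|dy|=1.1547
    cross y-line → (1,3), t=0.3464
    cross x-line → (2,3), t=1.0800
    cross y-line → (2,4), t=1.5011
    cross y-line → (2,5), t=2.6558
    cross x-line → (3,5), t=3.0800
    cross y-line → (3,6), t=3.8105
    cross y-line → (3,7), t=4.9652
    cross x-line → (4,7), t=5.0800
    cross y-line → (4,8), t=6.1199 (wall)
  → r_1 = 6.1199
beam 2: φ=-45°, α=150°
  d=(-0.8660,0.5000)  start (1,2)  tX=0.5312 tY=0.6000  stride 1/|dx|=1.1547 1/|dy|=2.0000
    cross x-line → (0,2), t=0.5312 (wall)
  → r_2 = 0.5312
beam 3: φ=45°, α=240°
  d=(-0.5000,-0.8660)  start (1,2)  tX=0.9200 tY=0.8083  stride 1/|dx|=2.0000 1/|dy|=1.1547
    cross y-line → (1,1), t=0.8083
    cross x-line → (0,1), t=0.9200 (wall)
  → r_3 = 0.9200
beam 4: φ=135°, α=330°
  d=(0.8660,-0.5000)  start (1,2)  tX=0.6235 tY=1.4000  stride 1/|dx|=1.1547 1/|dy|=2.0000
    cross x-line → (2,2), t=0.6235
    cross y-line → (2,1), t=1.4000
    cross x-line → (3,1), t=1.7782 (wall)
  → r_4 = 1.7782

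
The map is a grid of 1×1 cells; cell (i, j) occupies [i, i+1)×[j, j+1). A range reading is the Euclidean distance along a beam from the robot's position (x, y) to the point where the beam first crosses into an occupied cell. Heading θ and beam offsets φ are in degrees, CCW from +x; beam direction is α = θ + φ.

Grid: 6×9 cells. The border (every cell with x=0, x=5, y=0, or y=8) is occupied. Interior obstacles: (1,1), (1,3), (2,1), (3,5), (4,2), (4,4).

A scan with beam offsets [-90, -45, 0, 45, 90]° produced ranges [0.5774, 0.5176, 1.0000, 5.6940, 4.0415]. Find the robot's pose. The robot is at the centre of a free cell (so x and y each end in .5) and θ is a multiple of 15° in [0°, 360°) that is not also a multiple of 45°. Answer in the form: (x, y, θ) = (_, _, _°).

(x, y, θ) = (1.5, 7.5, 240°)

Enumerate (i+0.5, j+0.5, θ) over the 22 free cells and 16 admissible headings. For each, cast all 5 beams and compare to the given ranges.
  (1.5, 4.5, 75°): beam 1 = 3.6235 ≠ 0.5774 ✗
  (4.5, 3.5, 240°): beam 1 = 4.0415 ≠ 0.5774 ✗
  (2.5, 7.5, 30°): beam 1 = 1.7321 ≠ 0.5774 ✗
  (2.5, 5.5, 345°): beam 1 = 1.9319 ≠ 0.5774 ✗
  …
  (1.5, 7.5, 240°): r_1=0.5774, r_2=0.5176, r_3=1.0000, r_4=5.6940, r_5=4.0415 — all match ✓
Only this pose fits every beam.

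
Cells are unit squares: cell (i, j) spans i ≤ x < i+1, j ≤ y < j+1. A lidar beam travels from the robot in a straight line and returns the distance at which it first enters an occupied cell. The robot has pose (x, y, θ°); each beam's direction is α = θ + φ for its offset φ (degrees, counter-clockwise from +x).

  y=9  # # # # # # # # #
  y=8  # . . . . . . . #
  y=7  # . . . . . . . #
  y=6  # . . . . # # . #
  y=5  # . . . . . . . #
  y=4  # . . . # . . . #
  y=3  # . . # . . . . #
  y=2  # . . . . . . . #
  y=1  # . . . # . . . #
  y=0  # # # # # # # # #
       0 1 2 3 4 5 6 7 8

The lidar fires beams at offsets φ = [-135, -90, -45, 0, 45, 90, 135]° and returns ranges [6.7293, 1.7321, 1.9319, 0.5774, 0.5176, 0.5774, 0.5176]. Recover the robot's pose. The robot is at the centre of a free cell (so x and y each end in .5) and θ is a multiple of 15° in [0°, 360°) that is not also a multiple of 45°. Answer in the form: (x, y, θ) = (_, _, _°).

(x, y, θ) = (7.5, 8.5, 330°)

The pose lattice has 51·16 = 816 candidates. Test each by forward raycasting.
  (6.5, 8.5, 120°): beam 1 = 1.5529 ≠ 6.7293 ✗
  (5.5, 3.5, 195°): beam 1 = 2.8868 ≠ 6.7293 ✗
  (4.5, 3.5, 150°): beam 1 = 3.6235 ≠ 6.7293 ✗
  (1.5, 7.5, 30°): beam 1 = 1.9319 ≠ 6.7293 ✗
  …
  (7.5, 8.5, 330°): r_1=6.7293, r_2=1.7321, r_3=1.9319, r_4=0.5774, r_5=0.5176, r_6=0.5774, r_7=0.5176 — all match ✓
No second candidate reproduces the full scan.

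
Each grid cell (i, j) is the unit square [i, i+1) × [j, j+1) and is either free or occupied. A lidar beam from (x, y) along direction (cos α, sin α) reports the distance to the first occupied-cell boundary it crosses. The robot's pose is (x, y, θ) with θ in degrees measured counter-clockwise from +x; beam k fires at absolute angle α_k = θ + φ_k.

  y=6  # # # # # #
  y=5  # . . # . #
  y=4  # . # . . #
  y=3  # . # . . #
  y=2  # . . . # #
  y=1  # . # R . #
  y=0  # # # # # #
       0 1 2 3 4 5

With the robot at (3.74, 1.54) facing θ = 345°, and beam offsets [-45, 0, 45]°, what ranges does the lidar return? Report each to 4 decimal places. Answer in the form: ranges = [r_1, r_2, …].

ranges = [0.6235, 1.3044, 0.9200]

beam 1: φ=-45°, α=300°
  direction (0.5000, -0.8660); cell (3,1); t to first gridline: x 0.5200, y 0.6235 (then +2.0000 / +1.1547)
    (4,1) via x @ 0.5200
    (4,0) via y @ 0.6235  # hit
  → r_1 = 0.6235
beam 2: φ=0°, α=345°
  direction (0.9659, -0.2588); cell (3,1); t to first gridline: x 0.2692, y 2.0864 (then +1.0353 / +3.8637)
    (4,1) via x @ 0.2692
    (5,1) via x @ 1.3044  # hit
  → r_2 = 1.3044
beam 3: φ=45°, α=30°
  direction (0.8660, 0.5000); cell (3,1); t to first gridline: x 0.3002, y 0.9200 (then +1.1547 / +2.0000)
    (4,1) via x @ 0.3002
    (4,2) via y @ 0.9200  # hit
  → r_3 = 0.9200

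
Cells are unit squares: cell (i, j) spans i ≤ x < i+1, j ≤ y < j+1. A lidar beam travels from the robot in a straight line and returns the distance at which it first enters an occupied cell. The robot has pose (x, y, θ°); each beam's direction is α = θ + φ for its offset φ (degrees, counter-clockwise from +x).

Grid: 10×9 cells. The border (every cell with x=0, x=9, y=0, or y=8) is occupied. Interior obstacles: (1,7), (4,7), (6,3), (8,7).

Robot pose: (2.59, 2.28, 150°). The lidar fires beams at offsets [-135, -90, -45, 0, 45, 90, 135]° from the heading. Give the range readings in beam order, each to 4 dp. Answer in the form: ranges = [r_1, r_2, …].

ranges = [3.5303, 6.6049, 4.8865, 1.8360, 1.6461, 1.4780, 1.3252]

beam 1: φ=-135°, α=15°
  direction (0.9659, 0.2588); cell (2,2); t to first gridline: x 0.4245, y 2.7819 (then +1.0353 / +3.8637)
    (3,2) via x @ 0.4245
    (4,2) via x @ 1.4597
    (5,2) via x @ 2.4950
    (5,3) via y @ 2.7819
    (6,3) via x @ 3.5303  # hit
  → r_1 = 3.5303
beam 2: φ=-90°, α=60°
  direction (0.5000, 0.8660); cell (2,2); t to first gridline: x 0.8200, y 0.8314 (then +2.0000 / +1.1547)
    (3,2) via x @ 0.8200
    (3,3) via y @ 0.8314
    (3,4) via y @ 1.9861
    (4,4) via x @ 2.8200
    (4,5) via y @ 3.1408
    (4,6) via y @ 4.2955
    (5,6) via x @ 4.8200
    (5,7) via y @ 5.4502
    (5,8) via y @ 6.6049  # hit
  → r_2 = 6.6049
beam 3: φ=-45°, α=105°
  direction (-0.2588, 0.9659); cell (2,2); t to first gridline: x 2.2796, y 0.7454 (then +3.8637 / +1.0353)
    (2,3) via y @ 0.7454
    (2,4) via y @ 1.7807
    (1,4) via x @ 2.2796
    (1,5) via y @ 2.8160
    (1,6) via y @ 3.8512
    (1,7) via y @ 4.8865  # hit
  → r_3 = 4.8865
beam 4: φ=0°, α=150°
  direction (-0.8660, 0.5000); cell (2,2); t to first gridline: x 0.6813, y 1.4400 (then +1.1547 / +2.0000)
    (1,2) via x @ 0.6813
    (1,3) via y @ 1.4400
    (0,3) via x @ 1.8360  # hit
  → r_4 = 1.8360
beam 5: φ=45°, α=195°
  direction (-0.9659, -0.2588); cell (2,2); t to first gridline: x 0.6108, y 1.0818 (then +1.0353 / +3.8637)
    (1,2) via x @ 0.6108
    (1,1) via y @ 1.0818
    (0,1) via x @ 1.6461  # hit
  → r_5 = 1.6461
beam 6: φ=90°, α=240°
  direction (-0.5000, -0.8660); cell (2,2); t to first gridline: x 1.1800, y 0.3233 (then +2.0000 / +1.1547)
    (2,1) via y @ 0.3233
    (1,1) via x @ 1.1800
    (1,0) via y @ 1.4780  # hit
  → r_6 = 1.4780
beam 7: φ=135°, α=285°
  direction (0.2588, -0.9659); cell (2,2); t to first gridline: x 1.5841, y 0.2899 (then +3.8637 / +1.0353)
    (2,1) via y @ 0.2899
    (2,0) via y @ 1.3252  # hit
  → r_7 = 1.3252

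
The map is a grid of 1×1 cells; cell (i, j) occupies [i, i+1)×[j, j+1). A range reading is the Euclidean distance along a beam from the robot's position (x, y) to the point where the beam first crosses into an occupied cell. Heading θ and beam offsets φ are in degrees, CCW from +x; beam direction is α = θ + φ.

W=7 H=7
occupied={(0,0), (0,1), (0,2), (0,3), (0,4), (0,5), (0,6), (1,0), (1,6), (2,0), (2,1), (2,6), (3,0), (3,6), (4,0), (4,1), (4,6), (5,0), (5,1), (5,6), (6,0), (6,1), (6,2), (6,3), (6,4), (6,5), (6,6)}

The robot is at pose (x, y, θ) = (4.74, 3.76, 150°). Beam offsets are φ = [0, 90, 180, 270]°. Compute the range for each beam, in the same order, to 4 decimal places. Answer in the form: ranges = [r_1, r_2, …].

beam 1: φ=0°, α=150°
  d=(-0.8660,0.5000)  start (4,3)  tX=0.8545 tY=0.4800  stride 1/|dx|=1.1547 1/|dy|=2.0000
    cross y-line → (4,4), t=0.4800
    cross x-line → (3,4), t=0.8545
    cross x-line → (2,4), t=2.0092
    cross y-line → (2,5), t=2.4800
    cross x-line → (1,5), t=3.1639
    cross x-line → (0,5), t=4.3186 (wall)
  → r_1 = 4.3186
beam 2: φ=90°, α=240°
  d=(-0.5000,-0.8660)  start (4,3)  tX=1.4800 tY=0.8776  stride 1/|dx|=2.0000 1/|dy|=1.1547
    cross y-line → (4,2), t=0.8776
    cross x-line → (3,2), t=1.4800
    cross y-line → (3,1), t=2.0323
    cross y-line → (3,0), t=3.1870 (wall)
  → r_2 = 3.1870
beam 3: φ=180°, α=330°
  d=(0.8660,-0.5000)  start (4,3)  tX=0.3002 tY=1.5200  stride 1/|dx|=1.1547 1/|dy|=2.0000
    cross x-line → (5,3), t=0.3002
    cross x-line → (6,3), t=1.4549 (wall)
  → r_3 = 1.4549
beam 4: φ=270°, α=60°
  d=(0.5000,0.8660)  start (4,3)  tX=0.5200 tY=0.2771  stride 1/|dx|=2.0000 1/|dy|=1.1547
    cross y-line → (4,4), t=0.2771
    cross x-line → (5,4), t=0.5200
    cross y-line → (5,5), t=1.4318
    cross x-line → (6,5), t=2.5200 (wall)
  → r_4 = 2.5200

ranges = [4.3186, 3.1870, 1.4549, 2.5200]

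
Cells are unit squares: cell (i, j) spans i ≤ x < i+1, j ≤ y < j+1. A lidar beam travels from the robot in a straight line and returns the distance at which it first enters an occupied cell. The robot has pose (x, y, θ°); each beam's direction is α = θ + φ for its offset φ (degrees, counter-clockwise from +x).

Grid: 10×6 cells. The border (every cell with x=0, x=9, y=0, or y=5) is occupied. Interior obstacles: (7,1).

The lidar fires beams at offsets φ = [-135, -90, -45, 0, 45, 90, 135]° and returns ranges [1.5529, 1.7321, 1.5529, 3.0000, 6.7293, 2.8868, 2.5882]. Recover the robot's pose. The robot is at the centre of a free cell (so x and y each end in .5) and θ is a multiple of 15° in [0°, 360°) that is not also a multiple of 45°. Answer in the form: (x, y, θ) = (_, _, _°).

The pose lattice has 31·16 = 496 candidates. Test each by forward raycasting.
  (8.5, 2.5, 255°): beam 1 = 2.8868 ≠ 1.5529 ✗
  (7.5, 2.5, 285°): beam 1 = 5.0000 ≠ 1.5529 ✗
  (5.5, 4.5, 30°): beam 1 = 3.6235 ≠ 1.5529 ✗
  …
  (2.5, 2.5, 330°): r_1=1.5529, r_2=1.7321, r_3=1.5529, r_4=3.0000, r_5=6.7293, r_6=2.8868, r_7=2.5882 — all match ✓
Unique over the lattice → pose = (2.5, 2.5, 330°).

(x, y, θ) = (2.5, 2.5, 330°)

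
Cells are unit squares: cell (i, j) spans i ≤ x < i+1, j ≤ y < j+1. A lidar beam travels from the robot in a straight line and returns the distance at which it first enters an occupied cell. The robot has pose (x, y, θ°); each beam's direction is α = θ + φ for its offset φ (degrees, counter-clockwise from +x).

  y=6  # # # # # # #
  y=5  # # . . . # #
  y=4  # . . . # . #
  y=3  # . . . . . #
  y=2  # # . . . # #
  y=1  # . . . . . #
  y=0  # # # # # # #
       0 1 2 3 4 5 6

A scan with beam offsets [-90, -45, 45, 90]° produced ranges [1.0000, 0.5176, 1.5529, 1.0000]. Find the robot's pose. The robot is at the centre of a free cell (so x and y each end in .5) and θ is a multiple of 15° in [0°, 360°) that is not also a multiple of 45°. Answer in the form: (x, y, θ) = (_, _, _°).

The pose lattice has 20·16 = 320 candidates. Test each by forward raycasting.
  (5.5, 1.5, 60°): beam 1 = 0.5774 ≠ 1.0000 ✗
  (1.5, 3.5, 120°): beam 1 = 2.8868 ≠ 1.0000 ✗
  (3.5, 5.5, 300°): beam 1 = 2.8868 ≠ 1.0000 ✗
  (4.5, 5.5, 120°): beam 1 = 0.5774 ≠ 1.0000 ✗
  …
  (4.5, 1.5, 300°): r_1=1.0000, r_2=0.5176, r_3=1.5529, r_4=1.0000 — all match ✓
Only this pose fits every beam.

(x, y, θ) = (4.5, 1.5, 300°)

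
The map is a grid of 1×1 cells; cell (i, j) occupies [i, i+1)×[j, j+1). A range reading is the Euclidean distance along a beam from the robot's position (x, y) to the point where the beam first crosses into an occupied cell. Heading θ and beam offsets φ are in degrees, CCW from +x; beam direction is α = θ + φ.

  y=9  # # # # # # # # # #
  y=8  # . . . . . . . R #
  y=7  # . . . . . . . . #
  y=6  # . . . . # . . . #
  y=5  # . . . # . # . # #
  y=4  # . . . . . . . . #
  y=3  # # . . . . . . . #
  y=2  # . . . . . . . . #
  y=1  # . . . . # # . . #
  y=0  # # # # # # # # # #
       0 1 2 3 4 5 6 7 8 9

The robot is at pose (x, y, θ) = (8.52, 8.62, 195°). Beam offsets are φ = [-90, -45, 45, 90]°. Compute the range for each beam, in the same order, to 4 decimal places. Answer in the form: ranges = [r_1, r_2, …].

beam 1: φ=-90°, α=105°
  dir = (cos 105°, sin 105°) = (-0.2588, 0.9659); from cell (8,8)
  next x-line at t=2.0091, next y-line at t=0.3934; Δt_x=3.8637, Δt_y=1.0353
    y: enter (8,9) at t=0.3934 ← occupied
  → r_1 = 0.3934
beam 2: φ=-45°, α=150°
  dir = (cos 150°, sin 150°) = (-0.8660, 0.5000); from cell (8,8)
  next x-line at t=0.6004, next y-line at t=0.7600; Δt_x=1.1547, Δt_y=2.0000
    x: enter (7,8) at t=0.6004
    y: enter (7,9) at t=0.7600 ← occupied
  → r_2 = 0.7600
beam 3: φ=45°, α=240°
  dir = (cos 240°, sin 240°) = (-0.5000, -0.8660); from cell (8,8)
  next x-line at t=1.0400, next y-line at t=0.7159; Δt_x=2.0000, Δt_y=1.1547
    y: enter (8,7) at t=0.7159
    x: enter (7,7) at t=1.0400
    y: enter (7,6) at t=1.8706
    y: enter (7,5) at t=3.0253
    x: enter (6,5) at t=3.0400 ← occupied
  → r_3 = 3.0400
beam 4: φ=90°, α=285°
  dir = (cos 285°, sin 285°) = (0.2588, -0.9659); from cell (8,8)
  next x-line at t=1.8546, next y-line at t=0.6419; Δt_x=3.8637, Δt_y=1.0353
    y: enter (8,7) at t=0.6419
    y: enter (8,6) at t=1.6771
    x: enter (9,6) at t=1.8546 ← occupied
  → r_4 = 1.8546

ranges = [0.3934, 0.7600, 3.0400, 1.8546]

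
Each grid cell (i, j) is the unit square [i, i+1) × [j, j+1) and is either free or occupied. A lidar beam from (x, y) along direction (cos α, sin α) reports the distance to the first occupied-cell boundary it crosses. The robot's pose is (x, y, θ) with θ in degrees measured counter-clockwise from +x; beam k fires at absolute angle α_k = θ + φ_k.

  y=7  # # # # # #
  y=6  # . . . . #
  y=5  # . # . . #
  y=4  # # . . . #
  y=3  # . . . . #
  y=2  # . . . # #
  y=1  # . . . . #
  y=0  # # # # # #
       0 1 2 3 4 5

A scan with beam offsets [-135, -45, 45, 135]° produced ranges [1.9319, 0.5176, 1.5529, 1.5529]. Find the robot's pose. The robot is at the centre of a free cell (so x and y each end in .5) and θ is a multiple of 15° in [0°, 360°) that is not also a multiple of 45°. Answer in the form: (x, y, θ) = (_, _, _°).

(x, y, θ) = (4.5, 5.5, 60°)

Enumerate (i+0.5, j+0.5, θ) over the 21 free cells and 16 admissible headings. For each, cast all 4 beams and compare to the given ranges.
  (1.5, 2.5, 285°): beam 1 = 0.5774 ≠ 1.9319 ✗
  (3.5, 4.5, 30°): beam 1 = 3.6235 ≠ 1.9319 ✗
  (3.5, 1.5, 120°): beam 1 = 1.5529 ≠ 1.9319 ✗
  …
  (4.5, 5.5, 60°): r_1=1.9319, r_2=0.5176, r_3=1.5529, r_4=1.5529 — all match ✓
Only this pose fits every beam.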